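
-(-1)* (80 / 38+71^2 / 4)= 95939 / 76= 1262.36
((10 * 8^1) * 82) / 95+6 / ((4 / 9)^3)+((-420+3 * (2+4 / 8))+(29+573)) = 198753 / 608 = 326.90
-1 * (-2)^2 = -4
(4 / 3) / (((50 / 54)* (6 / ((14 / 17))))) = 84 / 425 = 0.20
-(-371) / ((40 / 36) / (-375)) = -250425 / 2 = -125212.50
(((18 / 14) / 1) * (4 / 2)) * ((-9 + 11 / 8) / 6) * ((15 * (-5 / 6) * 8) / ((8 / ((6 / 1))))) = 13725 / 56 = 245.09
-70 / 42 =-5 / 3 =-1.67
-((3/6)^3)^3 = -0.00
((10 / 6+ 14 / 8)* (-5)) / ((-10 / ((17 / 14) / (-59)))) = -697 / 19824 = -0.04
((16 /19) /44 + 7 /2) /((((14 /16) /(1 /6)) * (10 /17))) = 1.14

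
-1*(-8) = 8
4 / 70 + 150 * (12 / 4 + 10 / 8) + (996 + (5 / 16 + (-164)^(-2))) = 769029781 / 470680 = 1633.87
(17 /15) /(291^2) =0.00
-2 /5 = -0.40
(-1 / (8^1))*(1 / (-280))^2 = -1 / 627200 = -0.00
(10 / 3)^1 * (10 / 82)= 50 / 123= 0.41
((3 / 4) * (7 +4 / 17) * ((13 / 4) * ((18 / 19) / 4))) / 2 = 43173 / 20672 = 2.09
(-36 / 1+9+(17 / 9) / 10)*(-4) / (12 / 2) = 2413 / 135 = 17.87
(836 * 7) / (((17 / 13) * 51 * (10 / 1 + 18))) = 2717 / 867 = 3.13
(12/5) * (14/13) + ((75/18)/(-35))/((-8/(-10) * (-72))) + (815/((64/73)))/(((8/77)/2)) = 56287132787/3144960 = 17897.57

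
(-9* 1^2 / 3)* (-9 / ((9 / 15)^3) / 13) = 125 / 13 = 9.62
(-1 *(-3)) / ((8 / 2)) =3 / 4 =0.75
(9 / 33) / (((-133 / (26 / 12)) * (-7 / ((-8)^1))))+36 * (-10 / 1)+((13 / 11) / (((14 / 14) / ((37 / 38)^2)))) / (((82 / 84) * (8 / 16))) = -2853713435 / 7977739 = -357.71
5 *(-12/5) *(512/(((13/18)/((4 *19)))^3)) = -7159446403.55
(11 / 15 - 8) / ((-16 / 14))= 763 / 120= 6.36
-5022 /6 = -837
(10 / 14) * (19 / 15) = 19 / 21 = 0.90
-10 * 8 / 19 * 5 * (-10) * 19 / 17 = 4000 / 17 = 235.29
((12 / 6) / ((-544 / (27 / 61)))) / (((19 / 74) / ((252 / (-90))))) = 6993 / 394060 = 0.02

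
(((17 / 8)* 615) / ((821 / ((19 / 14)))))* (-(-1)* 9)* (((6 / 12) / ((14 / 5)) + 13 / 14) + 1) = 105480495 / 2574656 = 40.97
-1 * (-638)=638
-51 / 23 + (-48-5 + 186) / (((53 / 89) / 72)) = 19599369 / 1219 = 16078.24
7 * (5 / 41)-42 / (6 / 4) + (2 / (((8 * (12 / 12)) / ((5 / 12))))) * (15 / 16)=-283903 / 10496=-27.05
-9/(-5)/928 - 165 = -765591/4640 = -165.00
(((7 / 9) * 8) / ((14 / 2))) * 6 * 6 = 32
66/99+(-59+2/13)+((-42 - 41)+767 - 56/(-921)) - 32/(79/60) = 569012323/945867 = 601.58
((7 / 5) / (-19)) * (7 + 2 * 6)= -7 / 5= -1.40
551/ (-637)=-551/ 637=-0.86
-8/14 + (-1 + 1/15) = -1.50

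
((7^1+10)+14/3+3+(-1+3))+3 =89/3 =29.67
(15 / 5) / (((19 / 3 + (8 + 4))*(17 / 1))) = 9 / 935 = 0.01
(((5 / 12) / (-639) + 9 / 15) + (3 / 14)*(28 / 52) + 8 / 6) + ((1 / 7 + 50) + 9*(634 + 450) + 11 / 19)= 650221981481 / 66289860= 9808.77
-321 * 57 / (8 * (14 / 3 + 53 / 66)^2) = -76.45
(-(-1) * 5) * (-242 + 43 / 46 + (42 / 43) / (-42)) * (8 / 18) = -4768730 / 8901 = -535.75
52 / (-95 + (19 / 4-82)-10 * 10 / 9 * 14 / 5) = -1872 / 7321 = -0.26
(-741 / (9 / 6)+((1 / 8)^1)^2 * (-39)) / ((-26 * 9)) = 2435 / 1152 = 2.11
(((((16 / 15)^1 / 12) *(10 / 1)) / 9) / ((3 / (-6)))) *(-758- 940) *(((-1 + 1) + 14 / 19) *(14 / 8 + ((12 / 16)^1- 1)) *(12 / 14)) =317.75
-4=-4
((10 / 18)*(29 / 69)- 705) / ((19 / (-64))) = 28010240 / 11799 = 2373.95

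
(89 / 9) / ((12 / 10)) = 445 / 54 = 8.24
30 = 30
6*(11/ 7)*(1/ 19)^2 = 66/ 2527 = 0.03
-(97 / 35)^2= -9409 / 1225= -7.68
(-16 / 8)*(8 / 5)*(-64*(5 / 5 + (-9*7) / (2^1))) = -31232 / 5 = -6246.40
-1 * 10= -10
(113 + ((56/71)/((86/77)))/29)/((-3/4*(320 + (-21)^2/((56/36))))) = -80054696/320592477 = -0.25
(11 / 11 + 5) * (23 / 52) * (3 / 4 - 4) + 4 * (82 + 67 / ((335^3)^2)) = 53899525756015657 / 168765638375000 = 319.38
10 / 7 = 1.43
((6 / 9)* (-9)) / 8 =-3 / 4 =-0.75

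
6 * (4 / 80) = 3 / 10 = 0.30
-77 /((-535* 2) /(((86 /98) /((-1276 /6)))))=-129 /434420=-0.00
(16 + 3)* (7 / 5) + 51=388 / 5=77.60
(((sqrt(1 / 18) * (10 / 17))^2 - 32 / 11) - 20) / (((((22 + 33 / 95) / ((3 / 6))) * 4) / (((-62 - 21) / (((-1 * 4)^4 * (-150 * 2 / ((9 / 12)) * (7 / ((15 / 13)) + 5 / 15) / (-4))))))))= 516390227 / 7961464406016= 0.00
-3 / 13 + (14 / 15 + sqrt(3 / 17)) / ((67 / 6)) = -641 / 4355 + 6*sqrt(51) / 1139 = -0.11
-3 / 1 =-3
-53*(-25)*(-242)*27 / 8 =-4328775 / 4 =-1082193.75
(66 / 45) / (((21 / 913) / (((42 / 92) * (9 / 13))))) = 30129 / 1495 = 20.15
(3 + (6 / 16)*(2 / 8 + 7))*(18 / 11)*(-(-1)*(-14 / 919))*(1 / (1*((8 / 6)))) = -34587 / 323488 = -0.11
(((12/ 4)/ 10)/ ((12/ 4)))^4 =0.00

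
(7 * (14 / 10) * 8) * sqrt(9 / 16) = 294 / 5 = 58.80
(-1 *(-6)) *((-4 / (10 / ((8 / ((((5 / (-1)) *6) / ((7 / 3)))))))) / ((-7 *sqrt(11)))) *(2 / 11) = -32 *sqrt(11) / 9075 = -0.01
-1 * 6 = -6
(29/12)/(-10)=-29/120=-0.24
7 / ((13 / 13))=7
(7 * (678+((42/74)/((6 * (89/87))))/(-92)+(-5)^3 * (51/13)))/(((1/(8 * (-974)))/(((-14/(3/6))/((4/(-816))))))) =-57552503917307616/984607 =-58452259548.54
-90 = -90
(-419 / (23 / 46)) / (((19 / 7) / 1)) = -5866 / 19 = -308.74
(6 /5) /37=6 /185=0.03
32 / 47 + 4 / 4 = 79 / 47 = 1.68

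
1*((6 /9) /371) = 2 /1113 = 0.00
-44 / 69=-0.64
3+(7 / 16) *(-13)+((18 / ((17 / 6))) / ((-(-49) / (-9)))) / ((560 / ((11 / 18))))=-2.69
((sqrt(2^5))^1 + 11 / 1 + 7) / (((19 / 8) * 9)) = 32 * sqrt(2) / 171 + 16 / 19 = 1.11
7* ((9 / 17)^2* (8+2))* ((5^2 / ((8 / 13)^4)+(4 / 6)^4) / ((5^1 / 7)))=2837176489 / 591872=4793.56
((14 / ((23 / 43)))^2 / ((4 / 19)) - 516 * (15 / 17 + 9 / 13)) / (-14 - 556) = -285442127 / 66638130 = -4.28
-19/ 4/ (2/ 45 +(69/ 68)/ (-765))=-247095/ 2243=-110.16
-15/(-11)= 15/11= 1.36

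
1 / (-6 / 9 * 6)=-1 / 4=-0.25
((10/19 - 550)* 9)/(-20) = 4698/19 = 247.26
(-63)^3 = -250047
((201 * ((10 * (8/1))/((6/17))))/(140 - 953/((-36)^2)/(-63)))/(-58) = -1859941440/331518517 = -5.61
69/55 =1.25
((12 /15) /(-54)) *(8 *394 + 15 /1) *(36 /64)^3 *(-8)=85509 /1280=66.80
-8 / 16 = -1 / 2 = -0.50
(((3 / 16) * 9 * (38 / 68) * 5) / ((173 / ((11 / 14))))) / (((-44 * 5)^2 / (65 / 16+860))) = 202635 / 530038784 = 0.00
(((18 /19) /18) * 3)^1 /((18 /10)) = 5 /57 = 0.09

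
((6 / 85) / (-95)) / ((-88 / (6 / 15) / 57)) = 9 / 46750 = 0.00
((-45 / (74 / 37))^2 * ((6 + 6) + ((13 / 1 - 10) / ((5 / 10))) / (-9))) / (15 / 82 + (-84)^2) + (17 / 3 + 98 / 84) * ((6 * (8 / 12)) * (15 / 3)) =137.48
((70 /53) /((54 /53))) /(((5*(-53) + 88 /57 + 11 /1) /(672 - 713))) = 5453 /25902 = 0.21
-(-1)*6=6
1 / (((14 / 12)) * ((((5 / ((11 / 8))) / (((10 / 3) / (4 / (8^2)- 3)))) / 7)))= -88 / 47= -1.87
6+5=11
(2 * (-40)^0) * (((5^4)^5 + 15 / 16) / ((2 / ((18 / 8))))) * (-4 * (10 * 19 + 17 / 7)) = -18498229980468931845 / 112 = -165162767682758320.04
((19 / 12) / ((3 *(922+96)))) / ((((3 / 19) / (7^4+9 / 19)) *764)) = 216733 / 20999304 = 0.01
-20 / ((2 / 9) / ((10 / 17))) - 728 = -13276 / 17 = -780.94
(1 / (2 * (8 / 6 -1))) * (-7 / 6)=-7 / 4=-1.75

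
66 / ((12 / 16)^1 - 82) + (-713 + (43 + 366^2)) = 133285.19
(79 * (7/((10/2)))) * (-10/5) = -1106/5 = -221.20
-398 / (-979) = 398 / 979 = 0.41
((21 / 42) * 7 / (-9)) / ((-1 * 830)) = 7 / 14940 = 0.00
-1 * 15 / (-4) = 15 / 4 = 3.75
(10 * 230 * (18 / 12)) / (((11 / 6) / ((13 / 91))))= 268.83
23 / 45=0.51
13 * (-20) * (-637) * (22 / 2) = 1821820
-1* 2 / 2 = -1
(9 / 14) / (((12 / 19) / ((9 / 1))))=513 / 56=9.16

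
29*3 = 87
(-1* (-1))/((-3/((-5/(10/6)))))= 1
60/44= 1.36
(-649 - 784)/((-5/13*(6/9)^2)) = 167661/20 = 8383.05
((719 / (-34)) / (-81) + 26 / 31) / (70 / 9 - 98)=-93893 / 7702632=-0.01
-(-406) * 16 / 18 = 3248 / 9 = 360.89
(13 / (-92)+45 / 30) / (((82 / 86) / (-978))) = -2628375 / 1886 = -1393.62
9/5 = 1.80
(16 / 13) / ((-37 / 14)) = -224 / 481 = -0.47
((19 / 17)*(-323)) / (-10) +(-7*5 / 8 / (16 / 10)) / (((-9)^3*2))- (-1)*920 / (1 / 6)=2592254891 / 466560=5556.10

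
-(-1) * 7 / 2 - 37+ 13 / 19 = -32.82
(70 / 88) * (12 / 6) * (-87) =-3045 / 22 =-138.41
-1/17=-0.06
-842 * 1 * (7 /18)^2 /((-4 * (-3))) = -20629 /1944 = -10.61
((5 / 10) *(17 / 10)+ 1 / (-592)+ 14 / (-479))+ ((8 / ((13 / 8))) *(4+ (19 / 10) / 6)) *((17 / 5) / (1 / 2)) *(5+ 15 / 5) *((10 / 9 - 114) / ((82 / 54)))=-324739740888999 / 3778543600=-85943.10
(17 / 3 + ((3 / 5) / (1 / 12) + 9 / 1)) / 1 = 328 / 15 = 21.87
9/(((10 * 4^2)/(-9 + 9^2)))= 81/20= 4.05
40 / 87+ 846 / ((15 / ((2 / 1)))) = 49268 / 435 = 113.26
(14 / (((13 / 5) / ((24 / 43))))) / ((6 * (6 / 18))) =840 / 559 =1.50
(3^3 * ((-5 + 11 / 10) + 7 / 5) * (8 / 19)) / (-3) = 180 / 19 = 9.47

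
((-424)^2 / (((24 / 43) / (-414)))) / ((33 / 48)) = -2133581568 / 11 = -193961960.73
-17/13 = -1.31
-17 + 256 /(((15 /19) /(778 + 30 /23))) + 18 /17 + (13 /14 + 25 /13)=269728175429 /1067430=252689.33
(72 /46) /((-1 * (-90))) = 2 /115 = 0.02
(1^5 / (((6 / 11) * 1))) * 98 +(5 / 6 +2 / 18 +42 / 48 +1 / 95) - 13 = 1152517 / 6840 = 168.50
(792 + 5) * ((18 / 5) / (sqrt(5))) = 14346 * sqrt(5) / 25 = 1283.15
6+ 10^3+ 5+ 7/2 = 2029/2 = 1014.50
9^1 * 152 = 1368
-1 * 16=-16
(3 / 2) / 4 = 3 / 8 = 0.38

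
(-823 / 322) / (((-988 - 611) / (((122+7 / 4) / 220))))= 0.00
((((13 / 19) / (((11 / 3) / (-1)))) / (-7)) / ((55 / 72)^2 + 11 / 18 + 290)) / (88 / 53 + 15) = 10715328 / 1950084342437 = 0.00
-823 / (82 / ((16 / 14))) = -3292 / 287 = -11.47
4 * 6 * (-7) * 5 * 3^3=-22680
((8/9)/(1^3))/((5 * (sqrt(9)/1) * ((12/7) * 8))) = 0.00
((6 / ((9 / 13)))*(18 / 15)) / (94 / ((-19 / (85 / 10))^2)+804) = 37544 / 2970355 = 0.01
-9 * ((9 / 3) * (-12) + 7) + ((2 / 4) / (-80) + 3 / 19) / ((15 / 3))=3967661 / 15200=261.03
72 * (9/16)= 81/2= 40.50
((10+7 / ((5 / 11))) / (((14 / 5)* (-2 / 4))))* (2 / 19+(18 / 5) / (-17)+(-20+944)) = -189495176 / 11305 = -16762.07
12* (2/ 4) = 6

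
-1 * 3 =-3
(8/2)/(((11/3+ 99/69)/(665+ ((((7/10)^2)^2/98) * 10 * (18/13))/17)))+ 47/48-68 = 26511582787/58344000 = 454.40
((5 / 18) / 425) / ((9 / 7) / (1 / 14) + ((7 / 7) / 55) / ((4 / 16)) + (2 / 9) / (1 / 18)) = 11 / 371484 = 0.00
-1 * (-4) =4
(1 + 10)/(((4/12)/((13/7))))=429/7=61.29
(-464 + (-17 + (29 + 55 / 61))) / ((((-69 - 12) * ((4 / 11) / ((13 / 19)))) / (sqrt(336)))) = 3934931 * sqrt(21) / 93879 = 192.08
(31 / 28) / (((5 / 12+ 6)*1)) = 93 / 539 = 0.17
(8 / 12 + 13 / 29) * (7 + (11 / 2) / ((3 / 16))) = 10573 / 261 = 40.51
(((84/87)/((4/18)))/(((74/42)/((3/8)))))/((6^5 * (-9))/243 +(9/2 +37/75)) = -297675/91099846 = -0.00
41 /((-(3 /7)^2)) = -223.22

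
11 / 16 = 0.69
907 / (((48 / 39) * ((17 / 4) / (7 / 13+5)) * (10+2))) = 2721 / 34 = 80.03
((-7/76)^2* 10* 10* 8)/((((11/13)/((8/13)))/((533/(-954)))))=-5223400/1894167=-2.76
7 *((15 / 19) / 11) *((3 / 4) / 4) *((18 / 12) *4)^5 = 153090 / 209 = 732.49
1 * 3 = 3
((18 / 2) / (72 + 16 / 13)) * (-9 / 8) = -1053 / 7616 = -0.14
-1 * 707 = -707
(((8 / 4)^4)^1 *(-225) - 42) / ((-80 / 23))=41883 / 40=1047.08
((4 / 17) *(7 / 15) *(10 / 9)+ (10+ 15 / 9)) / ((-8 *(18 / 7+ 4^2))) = -37877 / 477360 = -0.08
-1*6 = -6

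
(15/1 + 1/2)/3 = 31/6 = 5.17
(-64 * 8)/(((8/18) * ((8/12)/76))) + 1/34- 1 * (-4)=-4465015/34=-131323.97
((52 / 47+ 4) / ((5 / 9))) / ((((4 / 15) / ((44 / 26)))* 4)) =8910 / 611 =14.58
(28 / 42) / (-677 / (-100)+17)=200 / 7131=0.03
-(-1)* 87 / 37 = 87 / 37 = 2.35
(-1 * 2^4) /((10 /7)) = -11.20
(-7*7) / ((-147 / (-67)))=-67 / 3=-22.33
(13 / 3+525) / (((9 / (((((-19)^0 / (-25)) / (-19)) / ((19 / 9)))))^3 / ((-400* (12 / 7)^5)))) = -2107441152 / 494187576229375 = -0.00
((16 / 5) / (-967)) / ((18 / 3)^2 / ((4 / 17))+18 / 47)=-0.00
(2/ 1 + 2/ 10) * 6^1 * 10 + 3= 135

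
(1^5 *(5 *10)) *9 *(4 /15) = 120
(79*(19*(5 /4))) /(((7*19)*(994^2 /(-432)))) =-10665 /1729063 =-0.01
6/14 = 3/7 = 0.43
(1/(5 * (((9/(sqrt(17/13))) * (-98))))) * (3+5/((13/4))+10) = -3 * sqrt(221)/11830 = -0.00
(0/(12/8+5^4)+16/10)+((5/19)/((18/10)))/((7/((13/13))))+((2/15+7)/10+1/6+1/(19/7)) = 85864/29925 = 2.87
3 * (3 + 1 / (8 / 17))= 123 / 8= 15.38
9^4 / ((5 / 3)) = 19683 / 5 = 3936.60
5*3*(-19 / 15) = -19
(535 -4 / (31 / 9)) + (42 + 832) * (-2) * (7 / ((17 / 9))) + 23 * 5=-3071906 / 527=-5829.04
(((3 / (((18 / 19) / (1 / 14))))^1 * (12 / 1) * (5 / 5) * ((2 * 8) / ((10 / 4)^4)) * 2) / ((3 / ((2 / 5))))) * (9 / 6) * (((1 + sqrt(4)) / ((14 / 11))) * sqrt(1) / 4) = 40128 / 153125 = 0.26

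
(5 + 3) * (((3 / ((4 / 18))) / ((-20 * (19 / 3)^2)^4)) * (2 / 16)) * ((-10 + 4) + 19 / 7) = -4074381 / 38043181211840000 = -0.00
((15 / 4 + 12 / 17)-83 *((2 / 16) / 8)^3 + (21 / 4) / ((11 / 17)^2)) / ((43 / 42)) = 192446548665 / 11593449472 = 16.60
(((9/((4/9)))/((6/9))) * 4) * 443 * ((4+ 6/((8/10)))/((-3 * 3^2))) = -91701/4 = -22925.25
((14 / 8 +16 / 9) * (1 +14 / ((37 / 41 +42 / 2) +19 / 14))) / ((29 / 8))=1810766 / 1161537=1.56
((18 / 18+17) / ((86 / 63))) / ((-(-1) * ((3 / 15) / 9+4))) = 25515 / 7783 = 3.28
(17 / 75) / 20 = 17 / 1500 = 0.01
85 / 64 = 1.33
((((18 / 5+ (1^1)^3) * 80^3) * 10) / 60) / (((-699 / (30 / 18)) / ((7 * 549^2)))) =-460094208000 / 233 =-1974653253.22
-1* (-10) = 10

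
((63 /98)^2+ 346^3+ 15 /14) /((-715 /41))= -332865082427 /140140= -2375232.50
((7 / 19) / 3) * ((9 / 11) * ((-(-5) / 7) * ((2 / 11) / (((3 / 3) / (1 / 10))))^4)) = 3 / 382496125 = 0.00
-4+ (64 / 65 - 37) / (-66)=-14819 / 4290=-3.45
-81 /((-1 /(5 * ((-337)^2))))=45995445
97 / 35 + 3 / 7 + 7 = 51 / 5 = 10.20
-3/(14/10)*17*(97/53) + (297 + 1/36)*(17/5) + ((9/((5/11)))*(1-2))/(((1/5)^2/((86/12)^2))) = -817404787/33390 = -24480.53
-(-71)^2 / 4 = -5041 / 4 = -1260.25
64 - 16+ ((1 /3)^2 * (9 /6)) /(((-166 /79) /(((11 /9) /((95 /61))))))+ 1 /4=20517863 /425790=48.19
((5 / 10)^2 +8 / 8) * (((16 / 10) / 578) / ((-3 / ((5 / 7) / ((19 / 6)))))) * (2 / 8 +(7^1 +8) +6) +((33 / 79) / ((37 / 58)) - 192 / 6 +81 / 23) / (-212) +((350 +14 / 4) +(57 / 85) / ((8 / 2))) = 14251243709488 / 40281263785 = 353.79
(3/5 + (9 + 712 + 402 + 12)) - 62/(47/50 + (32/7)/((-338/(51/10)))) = 274199738/257605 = 1064.42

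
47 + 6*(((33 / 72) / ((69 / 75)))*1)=4599 / 92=49.99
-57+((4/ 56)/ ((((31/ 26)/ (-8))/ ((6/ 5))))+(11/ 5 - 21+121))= 48418/ 1085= 44.62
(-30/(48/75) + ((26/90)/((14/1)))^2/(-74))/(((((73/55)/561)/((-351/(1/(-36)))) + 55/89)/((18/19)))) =-265403607800281236/3693340925667295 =-71.86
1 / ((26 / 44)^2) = 484 / 169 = 2.86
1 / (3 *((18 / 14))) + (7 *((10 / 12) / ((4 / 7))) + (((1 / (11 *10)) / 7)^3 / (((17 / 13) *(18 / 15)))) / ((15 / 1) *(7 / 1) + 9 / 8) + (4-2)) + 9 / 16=309085612510987 / 23720906840400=13.03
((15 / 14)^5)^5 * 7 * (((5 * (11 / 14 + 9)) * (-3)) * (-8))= 518911508442570269107818603515625 / 11249698951462093278628806656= 46126.70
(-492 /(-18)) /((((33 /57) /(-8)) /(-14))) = 174496 /33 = 5287.76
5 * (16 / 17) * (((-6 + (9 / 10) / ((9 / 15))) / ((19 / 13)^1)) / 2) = -2340 / 323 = -7.24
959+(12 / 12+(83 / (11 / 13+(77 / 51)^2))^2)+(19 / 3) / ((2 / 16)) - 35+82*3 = 64566852138083 / 33509860032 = 1926.80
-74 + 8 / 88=-813 / 11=-73.91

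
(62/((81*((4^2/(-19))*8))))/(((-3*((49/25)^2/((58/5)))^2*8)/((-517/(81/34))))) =-68025349390625/7261988997312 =-9.37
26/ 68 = 13/ 34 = 0.38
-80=-80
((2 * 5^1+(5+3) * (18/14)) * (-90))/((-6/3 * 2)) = 3195/7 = 456.43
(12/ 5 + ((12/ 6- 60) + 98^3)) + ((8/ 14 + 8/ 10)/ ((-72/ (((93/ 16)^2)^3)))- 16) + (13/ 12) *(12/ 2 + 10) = 828310739305447/ 880803840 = 940403.19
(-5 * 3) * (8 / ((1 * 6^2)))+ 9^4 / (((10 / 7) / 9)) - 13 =1239539 / 30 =41317.97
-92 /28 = -23 /7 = -3.29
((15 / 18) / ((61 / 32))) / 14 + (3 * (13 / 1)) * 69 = 3447211 / 1281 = 2691.03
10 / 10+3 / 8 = 11 / 8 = 1.38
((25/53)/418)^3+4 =43492707648681/10873176908264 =4.00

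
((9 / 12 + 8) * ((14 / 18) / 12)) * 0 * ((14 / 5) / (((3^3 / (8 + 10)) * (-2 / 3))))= 0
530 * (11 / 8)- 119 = 2439 / 4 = 609.75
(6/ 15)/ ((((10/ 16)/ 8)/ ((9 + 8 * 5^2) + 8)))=27776/ 25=1111.04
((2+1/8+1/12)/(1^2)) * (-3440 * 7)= -159530/3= -53176.67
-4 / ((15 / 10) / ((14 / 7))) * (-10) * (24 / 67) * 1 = 1280 / 67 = 19.10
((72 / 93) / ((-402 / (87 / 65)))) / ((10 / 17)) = -2958 / 675025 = -0.00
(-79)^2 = 6241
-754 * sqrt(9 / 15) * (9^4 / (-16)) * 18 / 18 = 239495.32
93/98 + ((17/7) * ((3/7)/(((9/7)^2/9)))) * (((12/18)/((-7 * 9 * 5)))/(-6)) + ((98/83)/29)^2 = 657175805497/689849786430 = 0.95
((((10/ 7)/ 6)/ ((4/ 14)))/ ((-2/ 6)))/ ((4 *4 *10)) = -1/ 64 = -0.02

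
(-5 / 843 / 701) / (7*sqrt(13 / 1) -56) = 5*sqrt(13) / 210966651+40 / 210966651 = 0.00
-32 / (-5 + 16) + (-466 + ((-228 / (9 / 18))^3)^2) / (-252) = -49448343272031677 / 1386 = -35677015347786.20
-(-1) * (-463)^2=214369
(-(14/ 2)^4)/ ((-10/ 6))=7203/ 5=1440.60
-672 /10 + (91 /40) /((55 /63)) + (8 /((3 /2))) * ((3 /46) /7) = -22861627 /354200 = -64.54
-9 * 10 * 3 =-270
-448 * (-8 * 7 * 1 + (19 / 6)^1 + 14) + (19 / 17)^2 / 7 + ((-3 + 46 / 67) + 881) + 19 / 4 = 29733816241 / 1626492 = 18280.95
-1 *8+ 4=-4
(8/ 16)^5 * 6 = 3/ 16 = 0.19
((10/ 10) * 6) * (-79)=-474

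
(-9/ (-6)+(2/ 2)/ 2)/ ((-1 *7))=-2/ 7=-0.29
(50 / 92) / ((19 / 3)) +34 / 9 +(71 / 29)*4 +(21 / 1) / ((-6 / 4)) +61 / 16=6330973 / 1824912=3.47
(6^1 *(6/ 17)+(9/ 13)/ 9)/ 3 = 485/ 663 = 0.73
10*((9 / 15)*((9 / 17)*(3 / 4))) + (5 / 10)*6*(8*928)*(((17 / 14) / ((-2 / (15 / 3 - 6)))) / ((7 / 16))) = 51496833 / 1666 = 30910.46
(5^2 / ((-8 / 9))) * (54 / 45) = -135 / 4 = -33.75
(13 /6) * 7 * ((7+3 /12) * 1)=2639 /24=109.96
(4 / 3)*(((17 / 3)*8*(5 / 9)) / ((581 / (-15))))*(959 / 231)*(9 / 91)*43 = -80117600 / 5234229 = -15.31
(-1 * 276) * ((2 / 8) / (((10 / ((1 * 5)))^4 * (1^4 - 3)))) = 69 / 32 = 2.16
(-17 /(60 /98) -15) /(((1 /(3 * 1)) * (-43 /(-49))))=-62867 /430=-146.20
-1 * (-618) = 618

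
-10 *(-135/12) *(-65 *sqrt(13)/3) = -4875 *sqrt(13)/2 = -8788.53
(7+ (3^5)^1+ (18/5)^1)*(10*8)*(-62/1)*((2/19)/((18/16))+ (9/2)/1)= -988045888/171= -5778046.13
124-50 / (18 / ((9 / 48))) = 5927 / 48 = 123.48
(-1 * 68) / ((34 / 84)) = -168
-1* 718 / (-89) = 718 / 89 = 8.07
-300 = -300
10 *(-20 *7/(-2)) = 700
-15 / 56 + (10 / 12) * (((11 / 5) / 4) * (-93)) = -1201 / 28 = -42.89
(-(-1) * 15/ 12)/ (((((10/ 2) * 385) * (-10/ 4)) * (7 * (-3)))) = 0.00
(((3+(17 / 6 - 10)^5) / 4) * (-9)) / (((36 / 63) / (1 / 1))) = 1028895805 / 13824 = 74428.23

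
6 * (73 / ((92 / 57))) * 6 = 37449 / 23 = 1628.22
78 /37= 2.11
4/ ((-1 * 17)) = -4/ 17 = -0.24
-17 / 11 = -1.55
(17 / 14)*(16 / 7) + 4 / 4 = 185 / 49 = 3.78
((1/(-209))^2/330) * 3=1/4804910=0.00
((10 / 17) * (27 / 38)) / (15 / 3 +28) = 45 / 3553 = 0.01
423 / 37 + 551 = 20810 / 37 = 562.43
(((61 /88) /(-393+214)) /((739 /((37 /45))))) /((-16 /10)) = 2257 /838132416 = 0.00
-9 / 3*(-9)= 27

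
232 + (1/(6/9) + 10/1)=487/2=243.50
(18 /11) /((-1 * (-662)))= 0.00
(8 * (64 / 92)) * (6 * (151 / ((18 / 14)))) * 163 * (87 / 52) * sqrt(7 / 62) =159886048 * sqrt(434) / 9269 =359354.06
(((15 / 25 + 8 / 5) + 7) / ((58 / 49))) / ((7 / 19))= 3059 / 145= 21.10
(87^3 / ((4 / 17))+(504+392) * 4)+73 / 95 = 1064844557 / 380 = 2802222.52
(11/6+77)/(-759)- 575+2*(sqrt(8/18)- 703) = -819625/414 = -1979.77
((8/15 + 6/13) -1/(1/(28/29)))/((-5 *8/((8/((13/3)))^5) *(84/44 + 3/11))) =-25242624/3499436525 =-0.01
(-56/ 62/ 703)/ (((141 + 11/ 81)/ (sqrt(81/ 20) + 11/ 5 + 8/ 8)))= -4536/ 155710985 - 5103 * sqrt(5)/ 622843940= -0.00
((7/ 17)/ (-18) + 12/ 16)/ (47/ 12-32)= -445/ 17187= -0.03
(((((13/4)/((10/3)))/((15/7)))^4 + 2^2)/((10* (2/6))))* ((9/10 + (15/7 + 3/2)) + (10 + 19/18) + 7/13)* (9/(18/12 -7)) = -32.03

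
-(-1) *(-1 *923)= -923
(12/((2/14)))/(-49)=-12/7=-1.71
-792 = -792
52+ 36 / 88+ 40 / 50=5853 / 110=53.21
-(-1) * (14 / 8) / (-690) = -7 / 2760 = -0.00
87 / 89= 0.98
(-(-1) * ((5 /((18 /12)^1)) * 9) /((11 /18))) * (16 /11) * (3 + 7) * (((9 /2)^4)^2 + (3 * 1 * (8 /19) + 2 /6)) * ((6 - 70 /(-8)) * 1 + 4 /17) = 562568947755075 /312664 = 1799276372.58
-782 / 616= -391 / 308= -1.27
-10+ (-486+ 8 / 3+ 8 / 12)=-1478 / 3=-492.67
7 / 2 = 3.50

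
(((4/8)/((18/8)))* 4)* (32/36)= 64/81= 0.79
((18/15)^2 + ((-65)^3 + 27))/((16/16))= -6864914/25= -274596.56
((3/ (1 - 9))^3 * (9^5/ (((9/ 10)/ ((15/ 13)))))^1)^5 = -413976155031408237444281574228515625/ 408240970811834368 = -1014048526800651077.64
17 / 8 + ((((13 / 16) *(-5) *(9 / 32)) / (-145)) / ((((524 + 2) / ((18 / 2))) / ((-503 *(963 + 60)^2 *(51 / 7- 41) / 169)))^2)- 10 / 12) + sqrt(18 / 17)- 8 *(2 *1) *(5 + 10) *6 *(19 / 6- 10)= 3 *sqrt(34) / 17 + 2109558043462027709274611 / 82921443975552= 25440440281.88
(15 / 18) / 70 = 1 / 84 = 0.01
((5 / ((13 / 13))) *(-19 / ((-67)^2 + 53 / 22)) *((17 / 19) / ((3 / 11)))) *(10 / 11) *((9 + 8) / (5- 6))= 317900 / 296433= 1.07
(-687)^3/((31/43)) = -13942436229/31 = -449756007.39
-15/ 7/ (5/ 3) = -9/ 7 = -1.29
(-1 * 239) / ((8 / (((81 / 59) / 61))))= -19359 / 28792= -0.67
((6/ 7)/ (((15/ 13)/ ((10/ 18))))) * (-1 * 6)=-52/ 21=-2.48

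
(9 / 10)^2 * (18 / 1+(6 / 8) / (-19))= 22113 / 1520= 14.55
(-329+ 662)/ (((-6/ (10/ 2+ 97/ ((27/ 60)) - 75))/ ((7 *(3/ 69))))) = -169645/ 69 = -2458.62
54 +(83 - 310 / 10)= 106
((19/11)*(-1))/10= -19/110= -0.17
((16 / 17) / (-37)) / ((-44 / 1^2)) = 4 / 6919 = 0.00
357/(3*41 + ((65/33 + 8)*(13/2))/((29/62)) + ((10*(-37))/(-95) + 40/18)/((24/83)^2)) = 1.07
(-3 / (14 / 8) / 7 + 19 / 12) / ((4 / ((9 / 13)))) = 2361 / 10192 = 0.23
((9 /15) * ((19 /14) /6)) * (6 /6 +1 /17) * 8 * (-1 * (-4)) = 2736 /595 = 4.60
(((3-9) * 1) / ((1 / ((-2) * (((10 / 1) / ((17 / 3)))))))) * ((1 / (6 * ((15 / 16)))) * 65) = 4160 / 17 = 244.71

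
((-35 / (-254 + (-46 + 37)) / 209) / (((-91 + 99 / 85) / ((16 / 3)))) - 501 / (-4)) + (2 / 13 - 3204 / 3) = -15429726999935 / 16369392468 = -942.60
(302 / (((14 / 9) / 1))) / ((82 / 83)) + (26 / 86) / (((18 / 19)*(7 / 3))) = 7280470 / 37023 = 196.65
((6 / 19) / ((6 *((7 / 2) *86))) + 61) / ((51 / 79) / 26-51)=-716558440 / 598796457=-1.20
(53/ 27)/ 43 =53/ 1161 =0.05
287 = 287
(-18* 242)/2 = -2178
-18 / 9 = -2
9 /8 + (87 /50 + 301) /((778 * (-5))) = 407351 /389000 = 1.05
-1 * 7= -7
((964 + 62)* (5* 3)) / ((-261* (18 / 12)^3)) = -17.47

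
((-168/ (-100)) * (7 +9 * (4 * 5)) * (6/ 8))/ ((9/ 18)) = 11781/ 25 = 471.24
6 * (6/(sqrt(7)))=36 * sqrt(7)/7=13.61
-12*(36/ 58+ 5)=-1956/ 29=-67.45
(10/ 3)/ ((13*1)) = 10/ 39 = 0.26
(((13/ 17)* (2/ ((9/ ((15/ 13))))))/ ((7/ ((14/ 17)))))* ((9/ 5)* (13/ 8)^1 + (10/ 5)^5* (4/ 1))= 5237/ 1734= 3.02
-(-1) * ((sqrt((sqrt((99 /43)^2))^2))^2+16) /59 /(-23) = -39385 /2509093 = -0.02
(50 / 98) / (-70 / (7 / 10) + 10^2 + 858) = 25 / 42042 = 0.00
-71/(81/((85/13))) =-6035/1053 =-5.73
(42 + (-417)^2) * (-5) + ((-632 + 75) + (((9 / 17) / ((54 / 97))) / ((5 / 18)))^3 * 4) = -534320375816 / 614125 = -870051.50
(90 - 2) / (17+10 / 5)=88 / 19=4.63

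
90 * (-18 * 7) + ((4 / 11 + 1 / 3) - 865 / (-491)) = -183702182 / 16203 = -11337.54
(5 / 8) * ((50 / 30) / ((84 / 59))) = 1475 / 2016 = 0.73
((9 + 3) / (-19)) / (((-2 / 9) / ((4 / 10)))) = 108 / 95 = 1.14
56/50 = 28/25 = 1.12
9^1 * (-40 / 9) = -40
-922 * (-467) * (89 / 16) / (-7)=-19160543 / 56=-342152.55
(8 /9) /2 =0.44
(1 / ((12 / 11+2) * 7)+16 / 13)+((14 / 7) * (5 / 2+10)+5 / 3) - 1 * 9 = 175835 / 9282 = 18.94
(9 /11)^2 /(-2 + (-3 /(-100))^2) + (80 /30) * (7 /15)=99009016 /108850995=0.91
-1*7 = -7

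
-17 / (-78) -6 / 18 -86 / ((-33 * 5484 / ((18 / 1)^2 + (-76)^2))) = 3274171 / 1176318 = 2.78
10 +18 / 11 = 128 / 11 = 11.64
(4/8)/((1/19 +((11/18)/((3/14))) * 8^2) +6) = 0.00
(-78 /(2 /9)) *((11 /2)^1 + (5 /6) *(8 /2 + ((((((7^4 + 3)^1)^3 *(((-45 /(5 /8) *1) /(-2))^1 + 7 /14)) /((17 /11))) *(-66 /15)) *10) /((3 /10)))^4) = -2358738637049926107791266167544181862937952486021589315684726269 /1503378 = -1568959128742023701152515000000000000000000000000000000000.00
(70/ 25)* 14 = 196/ 5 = 39.20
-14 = -14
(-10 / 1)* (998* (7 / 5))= -13972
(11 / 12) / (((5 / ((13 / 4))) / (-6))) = -143 / 40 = -3.58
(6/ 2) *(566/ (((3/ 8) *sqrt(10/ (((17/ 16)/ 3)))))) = 566 *sqrt(510)/ 15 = 852.14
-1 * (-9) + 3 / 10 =93 / 10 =9.30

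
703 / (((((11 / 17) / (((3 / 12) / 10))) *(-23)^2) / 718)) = 4290409 / 116380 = 36.87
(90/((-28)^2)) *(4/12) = 15/392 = 0.04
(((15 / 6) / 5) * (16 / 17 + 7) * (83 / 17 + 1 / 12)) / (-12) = -15195 / 9248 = -1.64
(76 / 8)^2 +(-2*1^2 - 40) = 193 / 4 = 48.25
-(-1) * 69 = 69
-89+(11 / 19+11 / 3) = -4831 / 57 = -84.75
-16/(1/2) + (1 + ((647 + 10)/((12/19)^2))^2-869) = 694250209/256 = 2711914.88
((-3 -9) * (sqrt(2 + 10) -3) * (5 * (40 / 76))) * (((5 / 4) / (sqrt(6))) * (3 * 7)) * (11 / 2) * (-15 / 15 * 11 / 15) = -63525 * sqrt(6) / 38 + 63525 * sqrt(2) / 19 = 633.47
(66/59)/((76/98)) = 1617/1121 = 1.44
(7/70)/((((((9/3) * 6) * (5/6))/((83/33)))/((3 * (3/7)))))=83/3850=0.02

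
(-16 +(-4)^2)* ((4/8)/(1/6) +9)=0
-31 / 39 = -0.79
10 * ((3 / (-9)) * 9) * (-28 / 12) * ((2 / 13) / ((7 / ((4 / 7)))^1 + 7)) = 80 / 143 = 0.56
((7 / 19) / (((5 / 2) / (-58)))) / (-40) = 203 / 950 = 0.21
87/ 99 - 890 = -29341/ 33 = -889.12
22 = 22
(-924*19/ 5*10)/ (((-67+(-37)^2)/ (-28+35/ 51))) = 1164548/ 1581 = 736.59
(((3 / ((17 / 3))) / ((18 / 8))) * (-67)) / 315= -268 / 5355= -0.05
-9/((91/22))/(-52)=99/2366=0.04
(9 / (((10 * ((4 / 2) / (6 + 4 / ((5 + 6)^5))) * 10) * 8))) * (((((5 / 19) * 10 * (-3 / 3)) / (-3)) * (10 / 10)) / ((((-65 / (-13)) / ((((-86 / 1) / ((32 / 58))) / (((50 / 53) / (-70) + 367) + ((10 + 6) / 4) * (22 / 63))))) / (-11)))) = 1207037050569 / 43797641181184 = 0.03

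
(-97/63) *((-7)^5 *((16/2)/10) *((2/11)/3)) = 1863176/1485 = 1254.66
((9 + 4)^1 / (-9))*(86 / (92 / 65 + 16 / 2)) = -36335 / 2754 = -13.19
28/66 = 14/33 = 0.42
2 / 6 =1 / 3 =0.33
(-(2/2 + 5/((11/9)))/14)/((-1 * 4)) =0.09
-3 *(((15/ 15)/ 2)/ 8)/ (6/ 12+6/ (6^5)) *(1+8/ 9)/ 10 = -459/ 6490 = -0.07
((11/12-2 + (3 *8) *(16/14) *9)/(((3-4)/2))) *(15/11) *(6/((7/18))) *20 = -111483000/539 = -206833.02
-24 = -24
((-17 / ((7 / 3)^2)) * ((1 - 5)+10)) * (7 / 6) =-21.86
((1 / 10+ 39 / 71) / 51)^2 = 212521 / 1311164100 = 0.00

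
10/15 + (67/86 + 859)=221995/258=860.45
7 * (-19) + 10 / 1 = -123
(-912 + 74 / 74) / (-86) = 911 / 86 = 10.59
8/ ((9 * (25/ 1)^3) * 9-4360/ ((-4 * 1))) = 8/ 1266715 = 0.00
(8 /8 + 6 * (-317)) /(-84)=1901 /84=22.63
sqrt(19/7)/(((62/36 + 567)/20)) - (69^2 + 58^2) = -8125 + 360* sqrt(133)/71659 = -8124.94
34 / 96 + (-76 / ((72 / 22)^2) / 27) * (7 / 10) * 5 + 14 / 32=-1121 / 8748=-0.13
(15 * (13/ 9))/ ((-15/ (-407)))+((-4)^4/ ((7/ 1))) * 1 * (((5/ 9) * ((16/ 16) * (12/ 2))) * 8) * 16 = 16191.70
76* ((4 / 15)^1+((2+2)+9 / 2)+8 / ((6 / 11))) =26714 / 15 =1780.93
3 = 3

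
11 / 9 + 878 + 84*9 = 14717 / 9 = 1635.22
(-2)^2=4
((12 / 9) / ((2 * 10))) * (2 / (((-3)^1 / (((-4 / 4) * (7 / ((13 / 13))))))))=14 / 45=0.31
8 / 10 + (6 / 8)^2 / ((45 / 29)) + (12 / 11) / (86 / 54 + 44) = 1285233 / 1083280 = 1.19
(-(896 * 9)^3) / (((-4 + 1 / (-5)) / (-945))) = -117986977382400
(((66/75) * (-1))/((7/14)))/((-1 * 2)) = 22/25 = 0.88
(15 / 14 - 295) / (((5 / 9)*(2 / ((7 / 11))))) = -7407 / 44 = -168.34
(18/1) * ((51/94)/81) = 17/141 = 0.12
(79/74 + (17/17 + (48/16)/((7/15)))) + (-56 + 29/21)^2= 2991.74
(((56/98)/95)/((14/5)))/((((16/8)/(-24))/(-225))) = 5.80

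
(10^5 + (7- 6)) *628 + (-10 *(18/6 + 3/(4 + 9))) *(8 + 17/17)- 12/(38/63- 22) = 275128279865/4381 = 62800337.79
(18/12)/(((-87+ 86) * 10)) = -3/20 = -0.15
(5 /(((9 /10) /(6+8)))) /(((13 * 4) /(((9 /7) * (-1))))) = -25 /13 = -1.92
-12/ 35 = -0.34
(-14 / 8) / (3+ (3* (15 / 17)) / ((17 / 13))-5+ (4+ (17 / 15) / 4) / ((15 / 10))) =-91035 / 149806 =-0.61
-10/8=-5/4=-1.25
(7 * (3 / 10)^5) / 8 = 1701 / 800000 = 0.00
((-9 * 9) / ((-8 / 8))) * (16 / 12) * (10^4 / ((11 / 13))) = 14040000 / 11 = 1276363.64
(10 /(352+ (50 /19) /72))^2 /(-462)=-7797600 /4464557701373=-0.00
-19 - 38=-57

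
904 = 904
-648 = -648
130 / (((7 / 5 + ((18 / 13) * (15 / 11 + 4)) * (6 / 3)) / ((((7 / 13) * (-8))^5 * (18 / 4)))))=-1363061145600 / 25531337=-53387.77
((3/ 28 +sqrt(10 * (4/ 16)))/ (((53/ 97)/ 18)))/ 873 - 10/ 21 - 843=-1877569/ 2226 +sqrt(10)/ 53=-843.41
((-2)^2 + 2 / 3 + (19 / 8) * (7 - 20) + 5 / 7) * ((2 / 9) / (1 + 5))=-4283 / 4536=-0.94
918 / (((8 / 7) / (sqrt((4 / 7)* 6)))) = 459* sqrt(42) / 2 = 1487.33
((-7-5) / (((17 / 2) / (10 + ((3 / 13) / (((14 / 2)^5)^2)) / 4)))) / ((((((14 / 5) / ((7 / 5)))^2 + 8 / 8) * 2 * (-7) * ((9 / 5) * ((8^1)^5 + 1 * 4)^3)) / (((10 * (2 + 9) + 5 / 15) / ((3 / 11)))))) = 534816038447603 / 415282199968061578615514688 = 0.00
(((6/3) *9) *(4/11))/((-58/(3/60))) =-9/1595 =-0.01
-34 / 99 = -0.34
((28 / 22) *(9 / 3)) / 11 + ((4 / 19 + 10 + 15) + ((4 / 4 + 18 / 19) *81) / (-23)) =988774 / 52877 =18.70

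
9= 9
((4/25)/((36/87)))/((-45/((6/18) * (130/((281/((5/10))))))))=-377/569025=-0.00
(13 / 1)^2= 169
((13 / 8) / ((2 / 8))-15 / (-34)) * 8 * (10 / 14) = 4720 / 119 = 39.66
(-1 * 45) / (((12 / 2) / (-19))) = 285 / 2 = 142.50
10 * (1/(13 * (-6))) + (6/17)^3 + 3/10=413411/1916070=0.22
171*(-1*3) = -513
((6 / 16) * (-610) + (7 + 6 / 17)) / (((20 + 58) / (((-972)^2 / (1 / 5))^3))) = -66126741198612068160000 / 221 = -299216023523131530135.75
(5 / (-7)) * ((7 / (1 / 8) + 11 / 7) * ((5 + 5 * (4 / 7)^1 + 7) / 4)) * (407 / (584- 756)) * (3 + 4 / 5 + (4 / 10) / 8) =23455003 / 16856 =1391.49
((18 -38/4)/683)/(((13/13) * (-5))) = -17/6830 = -0.00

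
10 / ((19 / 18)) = 180 / 19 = 9.47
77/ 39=1.97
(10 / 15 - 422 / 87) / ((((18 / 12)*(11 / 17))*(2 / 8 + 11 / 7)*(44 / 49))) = -249704 / 94743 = -2.64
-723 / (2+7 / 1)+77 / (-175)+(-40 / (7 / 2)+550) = 240344 / 525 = 457.80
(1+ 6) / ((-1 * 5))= -7 / 5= -1.40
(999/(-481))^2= 729/169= 4.31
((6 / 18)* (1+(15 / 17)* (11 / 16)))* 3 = 437 / 272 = 1.61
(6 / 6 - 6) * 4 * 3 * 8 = -480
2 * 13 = 26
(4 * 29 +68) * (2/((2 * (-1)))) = -184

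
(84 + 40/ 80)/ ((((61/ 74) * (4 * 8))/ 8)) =6253/ 244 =25.63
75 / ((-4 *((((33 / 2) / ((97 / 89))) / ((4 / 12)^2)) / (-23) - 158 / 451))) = 75463575 / 25252558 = 2.99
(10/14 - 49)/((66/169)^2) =-4826809/15246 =-316.60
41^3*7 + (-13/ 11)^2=482448.40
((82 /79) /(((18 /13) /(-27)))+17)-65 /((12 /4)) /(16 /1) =-17423 /3792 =-4.59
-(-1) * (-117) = -117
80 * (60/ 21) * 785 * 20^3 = 1435428571.43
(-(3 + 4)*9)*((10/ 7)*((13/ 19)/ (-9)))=130/ 19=6.84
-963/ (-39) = 24.69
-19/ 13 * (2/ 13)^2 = -0.03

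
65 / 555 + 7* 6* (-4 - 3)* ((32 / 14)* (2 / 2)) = -671.88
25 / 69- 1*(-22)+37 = 4096 / 69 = 59.36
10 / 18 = 5 / 9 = 0.56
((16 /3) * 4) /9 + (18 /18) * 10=12.37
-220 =-220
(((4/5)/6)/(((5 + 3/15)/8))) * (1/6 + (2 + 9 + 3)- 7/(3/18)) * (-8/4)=1336/117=11.42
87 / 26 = 3.35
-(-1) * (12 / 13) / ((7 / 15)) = 180 / 91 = 1.98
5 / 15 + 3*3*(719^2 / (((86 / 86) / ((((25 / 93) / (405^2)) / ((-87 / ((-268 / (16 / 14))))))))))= 246386935 / 11796678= 20.89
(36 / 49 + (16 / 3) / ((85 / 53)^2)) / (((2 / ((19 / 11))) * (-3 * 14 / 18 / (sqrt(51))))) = -28334282 * sqrt(51) / 27259925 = -7.42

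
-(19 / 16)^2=-361 / 256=-1.41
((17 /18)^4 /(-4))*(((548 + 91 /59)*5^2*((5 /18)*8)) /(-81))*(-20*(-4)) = 1692500864375 /282195171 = 5997.63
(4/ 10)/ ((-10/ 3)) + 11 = 272/ 25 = 10.88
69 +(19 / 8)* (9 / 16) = 9003 / 128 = 70.34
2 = 2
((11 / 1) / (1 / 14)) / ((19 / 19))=154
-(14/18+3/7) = -76/63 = -1.21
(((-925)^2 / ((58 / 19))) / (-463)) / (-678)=16256875 / 18207012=0.89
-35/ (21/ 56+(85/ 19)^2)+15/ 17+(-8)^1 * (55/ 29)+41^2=1664.99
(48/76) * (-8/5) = -96/95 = -1.01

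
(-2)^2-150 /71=134 /71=1.89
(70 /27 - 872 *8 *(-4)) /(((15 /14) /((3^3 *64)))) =675116288 /15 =45007752.53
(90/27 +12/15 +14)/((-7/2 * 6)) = -272/315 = -0.86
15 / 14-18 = -237 / 14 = -16.93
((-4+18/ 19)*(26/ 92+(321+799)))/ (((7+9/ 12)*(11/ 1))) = -40.12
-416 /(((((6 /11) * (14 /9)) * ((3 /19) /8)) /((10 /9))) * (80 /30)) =-217360 /21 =-10350.48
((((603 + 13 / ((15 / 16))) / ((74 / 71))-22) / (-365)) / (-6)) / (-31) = -632543 / 75357900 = -0.01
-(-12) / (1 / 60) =720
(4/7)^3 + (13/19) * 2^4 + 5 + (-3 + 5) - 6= 79077/6517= 12.13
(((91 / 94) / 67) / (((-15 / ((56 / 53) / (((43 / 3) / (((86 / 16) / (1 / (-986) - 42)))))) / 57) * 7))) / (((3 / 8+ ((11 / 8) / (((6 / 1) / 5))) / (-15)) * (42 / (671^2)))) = 3947493370392 / 1486016674115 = 2.66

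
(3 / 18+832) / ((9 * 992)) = 4993 / 53568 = 0.09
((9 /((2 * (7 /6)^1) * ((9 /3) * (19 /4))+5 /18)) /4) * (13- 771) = -61398 /1207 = -50.87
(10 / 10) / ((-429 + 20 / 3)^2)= 9 / 1605289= 0.00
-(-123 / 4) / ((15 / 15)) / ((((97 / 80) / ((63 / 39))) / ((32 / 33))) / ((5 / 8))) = 344400 / 13871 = 24.83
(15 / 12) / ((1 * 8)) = 5 / 32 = 0.16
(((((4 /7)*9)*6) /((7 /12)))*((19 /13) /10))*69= 1699056 /3185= 533.46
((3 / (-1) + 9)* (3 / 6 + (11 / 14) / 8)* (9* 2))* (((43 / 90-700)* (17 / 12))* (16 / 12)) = -71708023 / 840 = -85366.69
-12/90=-2/15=-0.13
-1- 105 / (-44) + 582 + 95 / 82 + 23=1096011 / 1804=607.54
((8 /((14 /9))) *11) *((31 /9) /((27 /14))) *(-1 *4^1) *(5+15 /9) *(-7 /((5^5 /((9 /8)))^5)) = 1740123 /15258789062500000000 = 0.00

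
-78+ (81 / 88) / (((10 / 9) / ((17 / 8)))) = -536727 / 7040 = -76.24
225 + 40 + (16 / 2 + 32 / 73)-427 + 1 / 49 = -153.54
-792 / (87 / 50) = -13200 / 29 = -455.17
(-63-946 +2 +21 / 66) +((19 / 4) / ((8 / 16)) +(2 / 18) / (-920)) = -90823331 / 91080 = -997.18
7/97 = 0.07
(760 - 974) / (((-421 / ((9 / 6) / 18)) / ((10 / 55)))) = 0.01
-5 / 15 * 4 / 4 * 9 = -3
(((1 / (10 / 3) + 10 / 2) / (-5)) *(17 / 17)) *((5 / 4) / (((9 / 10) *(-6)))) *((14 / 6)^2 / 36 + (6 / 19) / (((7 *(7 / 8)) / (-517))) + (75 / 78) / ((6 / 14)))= -5.95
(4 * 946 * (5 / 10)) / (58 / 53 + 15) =100276 / 853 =117.56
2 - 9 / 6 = 1 / 2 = 0.50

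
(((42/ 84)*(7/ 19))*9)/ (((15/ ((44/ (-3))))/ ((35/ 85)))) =-0.67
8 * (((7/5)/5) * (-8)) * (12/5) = -5376/125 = -43.01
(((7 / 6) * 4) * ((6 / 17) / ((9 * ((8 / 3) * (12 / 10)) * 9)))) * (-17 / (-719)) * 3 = 35 / 77652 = 0.00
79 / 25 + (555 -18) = 13504 / 25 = 540.16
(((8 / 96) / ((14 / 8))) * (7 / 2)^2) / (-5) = -7 / 60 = -0.12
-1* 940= -940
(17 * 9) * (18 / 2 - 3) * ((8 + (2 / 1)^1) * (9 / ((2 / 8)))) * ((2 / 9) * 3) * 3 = 660960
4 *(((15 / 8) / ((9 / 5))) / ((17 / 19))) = 475 / 102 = 4.66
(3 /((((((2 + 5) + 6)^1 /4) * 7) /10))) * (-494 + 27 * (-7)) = -900.66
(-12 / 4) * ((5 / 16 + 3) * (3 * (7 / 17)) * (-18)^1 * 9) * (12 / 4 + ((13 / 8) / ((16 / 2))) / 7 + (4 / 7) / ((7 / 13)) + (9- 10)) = 6145.47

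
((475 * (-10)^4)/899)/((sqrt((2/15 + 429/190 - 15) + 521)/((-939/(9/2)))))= -2973500000 * sqrt(165176310)/781544751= -48897.65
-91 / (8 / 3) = -273 / 8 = -34.12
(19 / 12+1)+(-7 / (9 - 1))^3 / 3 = 2.36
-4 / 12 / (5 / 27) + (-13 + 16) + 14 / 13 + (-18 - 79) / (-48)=13409 / 3120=4.30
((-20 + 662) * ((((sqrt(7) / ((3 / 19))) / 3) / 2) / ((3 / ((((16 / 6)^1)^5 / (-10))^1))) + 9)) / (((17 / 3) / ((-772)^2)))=10330786656 / 17 - 19851435573248 * sqrt(7) / 61965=-239913569.49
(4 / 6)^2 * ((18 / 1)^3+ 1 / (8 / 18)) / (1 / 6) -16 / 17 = 264470 / 17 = 15557.06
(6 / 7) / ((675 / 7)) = 2 / 225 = 0.01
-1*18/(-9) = 2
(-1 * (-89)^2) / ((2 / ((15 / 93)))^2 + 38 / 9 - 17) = -1782225 / 31721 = -56.18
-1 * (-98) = 98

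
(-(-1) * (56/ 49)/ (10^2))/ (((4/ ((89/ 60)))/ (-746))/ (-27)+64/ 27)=896319/ 185913700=0.00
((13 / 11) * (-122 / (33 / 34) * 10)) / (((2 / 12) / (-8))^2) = -414136320 / 121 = -3422614.21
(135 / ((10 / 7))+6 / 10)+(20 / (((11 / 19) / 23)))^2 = 763991071 / 1210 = 631397.58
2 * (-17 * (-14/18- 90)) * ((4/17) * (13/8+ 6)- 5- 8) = -103759/3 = -34586.33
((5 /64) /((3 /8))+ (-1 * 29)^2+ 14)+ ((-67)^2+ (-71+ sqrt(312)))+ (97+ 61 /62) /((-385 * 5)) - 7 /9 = 2 * sqrt(78)+ 906132257 /171864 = 5290.04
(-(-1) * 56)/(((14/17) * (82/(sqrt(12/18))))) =34 * sqrt(6)/123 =0.68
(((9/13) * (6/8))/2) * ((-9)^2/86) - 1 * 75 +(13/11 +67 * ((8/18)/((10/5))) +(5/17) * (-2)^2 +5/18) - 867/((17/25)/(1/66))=-384089557/5017584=-76.55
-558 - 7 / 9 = -5029 / 9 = -558.78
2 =2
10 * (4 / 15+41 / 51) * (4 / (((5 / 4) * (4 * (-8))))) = -91 / 85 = -1.07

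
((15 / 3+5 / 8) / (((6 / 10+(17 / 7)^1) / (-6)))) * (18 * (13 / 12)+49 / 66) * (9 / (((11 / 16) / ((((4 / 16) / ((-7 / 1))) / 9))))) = 75150 / 6413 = 11.72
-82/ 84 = -41/ 42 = -0.98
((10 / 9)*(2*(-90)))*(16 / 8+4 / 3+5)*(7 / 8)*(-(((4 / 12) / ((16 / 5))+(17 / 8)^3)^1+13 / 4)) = 87023125 / 4608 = 18885.23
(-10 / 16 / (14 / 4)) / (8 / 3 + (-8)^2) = -3 / 1120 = -0.00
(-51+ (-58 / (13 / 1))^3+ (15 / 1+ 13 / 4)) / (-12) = 10.13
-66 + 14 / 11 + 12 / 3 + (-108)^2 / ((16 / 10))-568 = 73274 / 11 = 6661.27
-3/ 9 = -1/ 3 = -0.33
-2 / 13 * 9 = -18 / 13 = -1.38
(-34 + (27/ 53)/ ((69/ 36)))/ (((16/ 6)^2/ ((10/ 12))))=-308415/ 78016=-3.95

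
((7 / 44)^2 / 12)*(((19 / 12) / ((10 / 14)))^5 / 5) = 2039173998757 / 90326016000000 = 0.02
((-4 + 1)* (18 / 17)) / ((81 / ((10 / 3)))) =-20 / 153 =-0.13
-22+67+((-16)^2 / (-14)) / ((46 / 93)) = 1293 / 161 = 8.03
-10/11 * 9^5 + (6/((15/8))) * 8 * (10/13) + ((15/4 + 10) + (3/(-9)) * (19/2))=-92064487/1716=-53650.63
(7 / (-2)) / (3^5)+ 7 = 3395 / 486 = 6.99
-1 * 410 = -410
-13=-13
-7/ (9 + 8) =-7/ 17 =-0.41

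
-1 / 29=-0.03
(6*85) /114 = 85 /19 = 4.47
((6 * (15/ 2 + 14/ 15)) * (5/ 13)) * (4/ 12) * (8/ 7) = 2024/ 273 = 7.41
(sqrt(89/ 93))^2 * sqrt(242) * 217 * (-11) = -75383 * sqrt(2)/ 3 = -35535.89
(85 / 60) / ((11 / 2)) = 17 / 66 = 0.26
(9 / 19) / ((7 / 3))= 27 / 133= 0.20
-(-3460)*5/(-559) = -17300/559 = -30.95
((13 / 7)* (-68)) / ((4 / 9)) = -284.14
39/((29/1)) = 39/29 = 1.34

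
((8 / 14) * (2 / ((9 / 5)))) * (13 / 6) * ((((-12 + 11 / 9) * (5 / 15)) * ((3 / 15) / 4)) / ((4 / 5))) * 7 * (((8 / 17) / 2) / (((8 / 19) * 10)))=-23959 / 198288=-0.12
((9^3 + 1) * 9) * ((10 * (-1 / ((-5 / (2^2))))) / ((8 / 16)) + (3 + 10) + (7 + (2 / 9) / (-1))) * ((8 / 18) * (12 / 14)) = 268640 / 3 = 89546.67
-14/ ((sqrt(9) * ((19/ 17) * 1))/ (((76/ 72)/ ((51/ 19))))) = -133/ 81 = -1.64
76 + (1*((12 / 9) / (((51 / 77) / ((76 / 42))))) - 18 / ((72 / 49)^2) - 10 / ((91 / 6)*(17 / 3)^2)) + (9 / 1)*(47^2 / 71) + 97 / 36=571093338785 / 1613285856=353.99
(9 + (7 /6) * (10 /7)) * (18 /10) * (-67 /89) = -6432 /445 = -14.45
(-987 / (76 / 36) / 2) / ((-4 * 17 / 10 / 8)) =88830 / 323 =275.02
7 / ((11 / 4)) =28 / 11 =2.55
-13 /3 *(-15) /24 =65 /24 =2.71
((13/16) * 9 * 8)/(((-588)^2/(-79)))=-1027/76832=-0.01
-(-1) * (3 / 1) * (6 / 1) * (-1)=-18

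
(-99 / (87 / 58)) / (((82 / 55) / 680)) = -1234200 / 41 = -30102.44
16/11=1.45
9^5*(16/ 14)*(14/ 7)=944784/ 7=134969.14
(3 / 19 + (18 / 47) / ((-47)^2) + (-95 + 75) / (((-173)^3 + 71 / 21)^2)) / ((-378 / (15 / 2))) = -768006394025955041795 / 244878758564021596190946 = -0.00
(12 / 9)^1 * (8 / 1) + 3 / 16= 10.85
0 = 0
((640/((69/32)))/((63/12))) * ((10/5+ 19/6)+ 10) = 532480/621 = 857.46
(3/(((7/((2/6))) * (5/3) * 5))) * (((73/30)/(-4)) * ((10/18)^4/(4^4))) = -365/94058496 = -0.00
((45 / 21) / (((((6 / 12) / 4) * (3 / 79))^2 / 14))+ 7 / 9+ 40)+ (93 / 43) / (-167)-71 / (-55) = 4732784668709 / 3554595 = 1331455.39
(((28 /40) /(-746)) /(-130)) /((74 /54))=0.00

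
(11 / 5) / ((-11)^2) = 1 / 55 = 0.02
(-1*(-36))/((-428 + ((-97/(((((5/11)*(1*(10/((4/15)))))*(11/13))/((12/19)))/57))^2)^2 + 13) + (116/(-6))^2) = 79101562500/7550015050465139869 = 0.00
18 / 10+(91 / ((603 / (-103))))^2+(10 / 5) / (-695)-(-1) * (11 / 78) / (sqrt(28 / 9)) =11 * sqrt(7) / 364+61512072296 / 252708255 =243.49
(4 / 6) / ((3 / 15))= 10 / 3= 3.33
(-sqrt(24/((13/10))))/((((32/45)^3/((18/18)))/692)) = -15764625 * sqrt(195)/26624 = -8268.52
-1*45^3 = -91125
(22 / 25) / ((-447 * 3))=-22 / 33525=-0.00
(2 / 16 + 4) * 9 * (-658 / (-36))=10857 / 16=678.56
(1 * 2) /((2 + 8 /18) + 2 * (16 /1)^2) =9 /2315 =0.00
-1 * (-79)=79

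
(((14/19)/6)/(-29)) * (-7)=49/1653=0.03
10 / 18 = 5 / 9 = 0.56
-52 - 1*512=-564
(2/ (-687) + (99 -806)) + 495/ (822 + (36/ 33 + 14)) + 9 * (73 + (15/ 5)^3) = 193.59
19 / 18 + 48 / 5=959 / 90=10.66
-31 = -31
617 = 617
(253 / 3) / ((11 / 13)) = 299 / 3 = 99.67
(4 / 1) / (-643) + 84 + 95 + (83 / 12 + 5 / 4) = 722065 / 3858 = 187.16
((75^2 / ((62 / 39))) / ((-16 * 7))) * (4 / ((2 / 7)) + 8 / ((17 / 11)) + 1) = -10749375 / 16864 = -637.42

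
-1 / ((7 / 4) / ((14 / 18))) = -4 / 9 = -0.44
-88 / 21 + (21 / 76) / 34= -226951 / 54264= -4.18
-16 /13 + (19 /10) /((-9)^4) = -1049513 /852930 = -1.23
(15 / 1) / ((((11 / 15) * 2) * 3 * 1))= 75 / 22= 3.41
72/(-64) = -9/8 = -1.12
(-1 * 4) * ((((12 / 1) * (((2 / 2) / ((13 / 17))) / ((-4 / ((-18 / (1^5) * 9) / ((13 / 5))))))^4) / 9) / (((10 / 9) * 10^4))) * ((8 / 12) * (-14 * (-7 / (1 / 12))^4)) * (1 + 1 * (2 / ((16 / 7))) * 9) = 1390046472656962646148 / 4078653605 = 340810131792.73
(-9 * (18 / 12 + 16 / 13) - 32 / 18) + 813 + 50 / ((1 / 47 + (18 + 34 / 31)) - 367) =23320985975 / 29651544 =786.50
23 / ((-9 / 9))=-23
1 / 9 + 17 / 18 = 1.06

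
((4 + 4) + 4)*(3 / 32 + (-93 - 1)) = -9015 / 8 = -1126.88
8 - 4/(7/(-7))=12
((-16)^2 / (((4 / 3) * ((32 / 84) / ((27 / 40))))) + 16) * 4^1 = 7124 / 5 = 1424.80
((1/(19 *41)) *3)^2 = 9/606841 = 0.00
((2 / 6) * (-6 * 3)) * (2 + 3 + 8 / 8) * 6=-216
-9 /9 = -1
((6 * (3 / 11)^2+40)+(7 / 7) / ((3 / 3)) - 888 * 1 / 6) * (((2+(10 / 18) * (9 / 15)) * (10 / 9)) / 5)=-180502 / 3267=-55.25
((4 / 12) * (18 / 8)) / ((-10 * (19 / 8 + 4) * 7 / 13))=-0.02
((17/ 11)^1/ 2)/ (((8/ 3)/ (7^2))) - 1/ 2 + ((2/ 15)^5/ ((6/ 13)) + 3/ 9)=5626245983/ 400950000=14.03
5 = 5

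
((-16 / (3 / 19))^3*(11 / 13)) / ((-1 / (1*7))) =2163273728 / 351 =6163173.01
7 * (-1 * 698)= -4886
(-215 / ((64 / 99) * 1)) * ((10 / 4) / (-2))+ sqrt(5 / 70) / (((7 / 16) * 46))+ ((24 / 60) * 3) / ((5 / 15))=4 * sqrt(14) / 1127+ 536733 / 1280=419.34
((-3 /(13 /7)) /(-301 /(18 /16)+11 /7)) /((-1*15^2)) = -147 /5446025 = -0.00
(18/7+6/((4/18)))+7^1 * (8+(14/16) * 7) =7193/56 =128.45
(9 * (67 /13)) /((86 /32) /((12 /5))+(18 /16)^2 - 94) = -57888 /114335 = -0.51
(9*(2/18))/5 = 1/5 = 0.20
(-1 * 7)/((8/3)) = -2.62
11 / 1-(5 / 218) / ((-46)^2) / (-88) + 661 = 27278727173 / 40593344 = 672.00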